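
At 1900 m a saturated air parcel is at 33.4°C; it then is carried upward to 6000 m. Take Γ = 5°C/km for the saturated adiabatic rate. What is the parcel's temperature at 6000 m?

12.9°C

1900 → 6000 m (saturated adiabatic, 5°C/km): ΔT = -5 × 4.1 = -20.5°C → T = 12.9°C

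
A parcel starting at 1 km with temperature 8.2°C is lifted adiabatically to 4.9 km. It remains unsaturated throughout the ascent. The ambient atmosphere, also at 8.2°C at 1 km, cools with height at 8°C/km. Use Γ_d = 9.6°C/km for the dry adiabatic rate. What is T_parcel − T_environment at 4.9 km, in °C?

-6.24°C (parcel cooler than environment)

Parcel:
  1000–4900 m, dry: Δz = 3.9 km ⇒ ΔT = -37.44°C; T = -29.24°C
Environment:
  1000–4900 m, environment: Δz = 3.9 km ⇒ ΔT = -31.2°C; T = -23°C
T_parcel − T_env = -29.24 − (-23) = -6.24°C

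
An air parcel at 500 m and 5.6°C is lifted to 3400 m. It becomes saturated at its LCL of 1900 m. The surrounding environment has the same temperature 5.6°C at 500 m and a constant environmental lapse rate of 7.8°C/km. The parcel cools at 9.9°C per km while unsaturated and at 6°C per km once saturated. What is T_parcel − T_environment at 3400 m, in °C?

-0.24°C (parcel cooler than environment)

Parcel:
  From 500 m to 1900 m (dry): cools by 9.9 × 1.4 = 13.86°C, giving -8.26°C.
  From 1900 m to 3400 m (saturated): cools by 6 × 1.5 = 9°C, giving -17.26°C.
Environment:
  From 500 m to 3400 m (environment): cools by 7.8 × 2.9 = 22.62°C, giving -17.02°C.
T_parcel − T_env = -17.26 − (-17.02) = -0.24°C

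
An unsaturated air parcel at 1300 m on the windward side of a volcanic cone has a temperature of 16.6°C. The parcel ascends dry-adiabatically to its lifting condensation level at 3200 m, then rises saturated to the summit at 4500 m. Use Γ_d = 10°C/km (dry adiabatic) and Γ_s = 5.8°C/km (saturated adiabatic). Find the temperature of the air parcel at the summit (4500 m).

1300 → 3200 m (dry, 10°C/km): ΔT = -10 × 1.9 = -19°C → T = -2.4°C
3200 → 4500 m (saturated, 5.8°C/km): ΔT = -5.8 × 1.3 = -7.54°C → T = -9.94°C

-9.94°C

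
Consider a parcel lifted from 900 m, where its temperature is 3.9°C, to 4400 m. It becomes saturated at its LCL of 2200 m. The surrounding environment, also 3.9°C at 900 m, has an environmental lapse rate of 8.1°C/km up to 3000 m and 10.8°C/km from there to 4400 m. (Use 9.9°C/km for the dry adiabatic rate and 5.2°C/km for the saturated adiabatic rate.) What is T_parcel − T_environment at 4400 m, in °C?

Parcel:
  900–2200 m, dry: Δz = 1.3 km ⇒ ΔT = -12.87°C; T = -8.97°C
  2200–4400 m, saturated: Δz = 2.2 km ⇒ ΔT = -11.44°C; T = -20.41°C
Environment:
  900–3000 m, environment, lower layer: Δz = 2.1 km ⇒ ΔT = -17.01°C; T = -13.11°C
  3000–4400 m, environment, upper layer: Δz = 1.4 km ⇒ ΔT = -15.12°C; T = -28.23°C
T_parcel − T_env = -20.41 − (-28.23) = +7.82°C

+7.82°C (parcel warmer than environment)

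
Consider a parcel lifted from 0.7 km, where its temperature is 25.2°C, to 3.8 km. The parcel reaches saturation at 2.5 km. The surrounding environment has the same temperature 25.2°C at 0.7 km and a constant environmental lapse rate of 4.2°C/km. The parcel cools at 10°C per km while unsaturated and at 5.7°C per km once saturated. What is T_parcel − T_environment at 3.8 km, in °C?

Parcel:
  700 → 2500 m (dry, 10°C/km): ΔT = -10 × 1.8 = -18°C → T = 7.2°C
  2500 → 3800 m (saturated, 5.7°C/km): ΔT = -5.7 × 1.3 = -7.41°C → T = -0.21°C
Environment:
  700 → 3800 m (environment, 4.2°C/km): ΔT = -4.2 × 3.1 = -13.02°C → T = 12.18°C
T_parcel − T_env = -0.21 − 12.18 = -12.39°C

-12.39°C (parcel cooler than environment)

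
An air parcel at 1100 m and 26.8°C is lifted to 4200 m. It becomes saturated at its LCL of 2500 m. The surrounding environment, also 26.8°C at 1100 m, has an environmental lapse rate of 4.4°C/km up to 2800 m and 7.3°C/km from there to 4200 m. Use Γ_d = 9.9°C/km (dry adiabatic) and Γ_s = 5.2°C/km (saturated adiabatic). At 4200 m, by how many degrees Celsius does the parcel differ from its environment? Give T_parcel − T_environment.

Parcel:
  1100–2500 m, dry: Δz = 1.4 km ⇒ ΔT = -13.86°C; T = 12.94°C
  2500–4200 m, saturated: Δz = 1.7 km ⇒ ΔT = -8.84°C; T = 4.1°C
Environment:
  1100–2800 m, environment, lower layer: Δz = 1.7 km ⇒ ΔT = -7.48°C; T = 19.32°C
  2800–4200 m, environment, upper layer: Δz = 1.4 km ⇒ ΔT = -10.22°C; T = 9.1°C
T_parcel − T_env = 4.1 − 9.1 = -5°C

-5°C (parcel cooler than environment)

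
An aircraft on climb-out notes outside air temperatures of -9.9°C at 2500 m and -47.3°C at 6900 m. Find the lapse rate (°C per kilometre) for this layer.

8.5°C/km

Γ = −ΔT/Δz = (-9.9 − (-47.3)) / (6900 − 2500) m
  = 37.4°C / 4.4 km = 8.5°C/km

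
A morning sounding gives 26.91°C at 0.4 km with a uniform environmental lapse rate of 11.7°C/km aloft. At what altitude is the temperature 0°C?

Height above start = (26.91 − 0) / 11.7 = 2.3 km
Altitude = 400 m + 2300 m = 2700 m

2.7 km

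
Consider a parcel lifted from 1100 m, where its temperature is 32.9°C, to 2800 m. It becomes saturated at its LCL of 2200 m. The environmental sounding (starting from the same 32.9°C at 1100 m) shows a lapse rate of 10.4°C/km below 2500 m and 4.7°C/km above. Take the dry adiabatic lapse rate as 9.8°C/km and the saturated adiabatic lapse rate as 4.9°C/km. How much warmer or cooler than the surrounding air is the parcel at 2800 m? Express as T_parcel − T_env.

Parcel:
  1100–2200 m, dry: Δz = 1.1 km ⇒ ΔT = -10.78°C; T = 22.12°C
  2200–2800 m, saturated: Δz = 0.6 km ⇒ ΔT = -2.94°C; T = 19.18°C
Environment:
  1100–2500 m, environment, lower layer: Δz = 1.4 km ⇒ ΔT = -14.56°C; T = 18.34°C
  2500–2800 m, environment, upper layer: Δz = 0.3 km ⇒ ΔT = -1.41°C; T = 16.93°C
T_parcel − T_env = 19.18 − 16.93 = +2.25°C

+2.25°C (parcel warmer than environment)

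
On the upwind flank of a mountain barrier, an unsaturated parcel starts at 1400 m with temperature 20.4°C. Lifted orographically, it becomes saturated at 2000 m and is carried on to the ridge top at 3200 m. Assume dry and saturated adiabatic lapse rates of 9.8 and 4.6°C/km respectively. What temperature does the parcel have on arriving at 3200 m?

9°C

1400 → 2000 m (dry, 9.8°C/km): ΔT = -9.8 × 0.6 = -5.88°C → T = 14.52°C
2000 → 3200 m (saturated, 4.6°C/km): ΔT = -4.6 × 1.2 = -5.52°C → T = 9°C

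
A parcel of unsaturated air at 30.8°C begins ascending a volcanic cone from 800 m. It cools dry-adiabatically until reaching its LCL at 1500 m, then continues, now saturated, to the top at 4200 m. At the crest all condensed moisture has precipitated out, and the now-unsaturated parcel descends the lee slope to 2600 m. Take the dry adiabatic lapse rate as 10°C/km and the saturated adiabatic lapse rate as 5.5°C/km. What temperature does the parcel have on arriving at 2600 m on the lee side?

24.95°C

800–1500 m, dry: Δz = 0.7 km ⇒ ΔT = -7°C; T = 23.8°C
1500–4200 m, saturated: Δz = 2.7 km ⇒ ΔT = -14.85°C; T = 8.95°C
4200–2600 m, dry descent: Δz = 1.6 km ⇒ ΔT = +16°C; T = 24.95°C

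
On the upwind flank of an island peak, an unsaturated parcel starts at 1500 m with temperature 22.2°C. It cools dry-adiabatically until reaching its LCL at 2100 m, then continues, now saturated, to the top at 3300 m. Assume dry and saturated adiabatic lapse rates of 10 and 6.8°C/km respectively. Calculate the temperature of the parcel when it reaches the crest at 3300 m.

Dry to 2100 m: -10 × 0.6 km = -6°C, so T = 16.2°C.
Saturated to 3300 m: -6.8 × 1.2 km = -8.16°C, so T = 8.04°C.

8.04°C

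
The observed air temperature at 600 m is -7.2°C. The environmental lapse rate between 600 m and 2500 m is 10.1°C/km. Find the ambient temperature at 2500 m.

-26.39°C

Environmental to 2500 m: -10.1 × 1.9 km = -19.19°C, so T = -26.39°C.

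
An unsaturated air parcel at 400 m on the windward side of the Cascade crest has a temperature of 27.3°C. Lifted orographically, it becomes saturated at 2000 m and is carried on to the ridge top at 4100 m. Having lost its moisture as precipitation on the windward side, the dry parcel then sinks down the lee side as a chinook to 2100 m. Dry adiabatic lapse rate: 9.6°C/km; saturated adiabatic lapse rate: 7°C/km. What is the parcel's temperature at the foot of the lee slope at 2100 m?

400 → 2000 m (dry, 9.6°C/km): ΔT = -9.6 × 1.6 = -15.36°C → T = 11.94°C
2000 → 4100 m (saturated, 7°C/km): ΔT = -7 × 2.1 = -14.7°C → T = -2.76°C
4100 → 2100 m (dry descent, 9.6°C/km): ΔT = +9.6 × 2 = +19.2°C → T = 16.44°C

16.44°C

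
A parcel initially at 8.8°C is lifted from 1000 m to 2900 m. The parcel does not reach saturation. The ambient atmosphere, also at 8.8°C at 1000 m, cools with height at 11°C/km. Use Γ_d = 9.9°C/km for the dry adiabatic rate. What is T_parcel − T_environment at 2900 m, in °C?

+2.09°C (parcel warmer than environment)

Parcel:
  Dry to 2900 m: -9.9 × 1.9 km = -18.81°C, so T = -10.01°C.
Environment:
  Environment to 2900 m: -11 × 1.9 km = -20.9°C, so T = -12.1°C.
T_parcel − T_env = -10.01 − (-12.1) = +2.09°C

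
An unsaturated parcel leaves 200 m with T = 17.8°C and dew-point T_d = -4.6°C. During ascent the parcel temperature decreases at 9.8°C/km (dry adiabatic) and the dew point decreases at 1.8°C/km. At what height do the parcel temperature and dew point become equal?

3000 m

T and T_d converge at 9.8 − 1.8 = 8°C per km
Height above start = (17.8 − (-4.6)) / 8 = 2.8 km
LCL altitude = 200 m + 2800 m = 3000 m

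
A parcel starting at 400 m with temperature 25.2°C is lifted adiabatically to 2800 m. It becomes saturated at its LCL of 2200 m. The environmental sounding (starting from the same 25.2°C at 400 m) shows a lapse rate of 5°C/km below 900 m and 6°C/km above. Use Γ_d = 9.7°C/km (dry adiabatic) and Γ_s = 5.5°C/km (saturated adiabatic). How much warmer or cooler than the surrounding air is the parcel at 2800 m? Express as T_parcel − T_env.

Parcel:
  400 → 2200 m (dry, 9.7°C/km): ΔT = -9.7 × 1.8 = -17.46°C → T = 7.74°C
  2200 → 2800 m (saturated, 5.5°C/km): ΔT = -5.5 × 0.6 = -3.3°C → T = 4.44°C
Environment:
  400 → 900 m (environment, lower layer, 5°C/km): ΔT = -5 × 0.5 = -2.5°C → T = 22.7°C
  900 → 2800 m (environment, upper layer, 6°C/km): ΔT = -6 × 1.9 = -11.4°C → T = 11.3°C
T_parcel − T_env = 4.44 − 11.3 = -6.86°C

-6.86°C (parcel cooler than environment)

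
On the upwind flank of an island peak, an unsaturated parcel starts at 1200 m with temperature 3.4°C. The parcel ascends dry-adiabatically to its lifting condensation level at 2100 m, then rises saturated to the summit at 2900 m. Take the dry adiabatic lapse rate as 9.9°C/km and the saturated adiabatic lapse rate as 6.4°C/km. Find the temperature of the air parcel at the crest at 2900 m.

-10.63°C

1200 → 2100 m (dry, 9.9°C/km): ΔT = -9.9 × 0.9 = -8.91°C → T = -5.51°C
2100 → 2900 m (saturated, 6.4°C/km): ΔT = -6.4 × 0.8 = -5.12°C → T = -10.63°C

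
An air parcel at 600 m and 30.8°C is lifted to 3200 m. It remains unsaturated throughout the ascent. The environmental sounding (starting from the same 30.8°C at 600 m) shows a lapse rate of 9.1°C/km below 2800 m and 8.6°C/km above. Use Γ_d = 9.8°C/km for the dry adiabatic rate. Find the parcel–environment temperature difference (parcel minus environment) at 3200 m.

Parcel:
  Dry to 3200 m: -9.8 × 2.6 km = -25.48°C, so T = 5.32°C.
Environment:
  Environment, lower layer to 2800 m: -9.1 × 2.2 km = -20.02°C, so T = 10.78°C.
  Environment, upper layer to 3200 m: -8.6 × 0.4 km = -3.44°C, so T = 7.34°C.
T_parcel − T_env = 5.32 − 7.34 = -2.02°C

-2.02°C (parcel cooler than environment)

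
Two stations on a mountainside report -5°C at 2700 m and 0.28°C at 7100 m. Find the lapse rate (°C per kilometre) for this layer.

Γ = −ΔT/Δz = (-5 − 0.28) / (7100 − 2700) m
  = -5.28°C / 4.4 km = -1.2°C/km

-1.2°C/km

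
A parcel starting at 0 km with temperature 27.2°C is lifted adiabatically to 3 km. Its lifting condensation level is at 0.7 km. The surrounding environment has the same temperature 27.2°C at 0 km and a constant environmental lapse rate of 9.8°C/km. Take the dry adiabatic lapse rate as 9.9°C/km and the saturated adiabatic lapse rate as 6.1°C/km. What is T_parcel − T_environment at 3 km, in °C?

Parcel:
  0 → 700 m (dry, 9.9°C/km): ΔT = -9.9 × 0.7 = -6.93°C → T = 20.27°C
  700 → 3000 m (saturated, 6.1°C/km): ΔT = -6.1 × 2.3 = -14.03°C → T = 6.24°C
Environment:
  0 → 3000 m (environment, 9.8°C/km): ΔT = -9.8 × 3 = -29.4°C → T = -2.2°C
T_parcel − T_env = 6.24 − (-2.2) = +8.44°C

+8.44°C (parcel warmer than environment)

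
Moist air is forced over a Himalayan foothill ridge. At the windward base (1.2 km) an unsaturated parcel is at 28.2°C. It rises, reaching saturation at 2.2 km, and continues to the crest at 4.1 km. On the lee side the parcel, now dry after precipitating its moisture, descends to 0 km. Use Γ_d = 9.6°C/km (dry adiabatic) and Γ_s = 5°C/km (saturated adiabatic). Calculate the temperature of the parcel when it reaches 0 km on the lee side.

Dry to 2200 m: -9.6 × 1 km = -9.6°C, so T = 18.6°C.
Saturated to 4100 m: -5 × 1.9 km = -9.5°C, so T = 9.1°C.
Dry descent to 0 m: +9.6 × 4.1 km = +39.36°C, so T = 48.46°C.

48.46°C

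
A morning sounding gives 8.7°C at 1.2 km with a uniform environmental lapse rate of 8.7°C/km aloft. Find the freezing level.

Height above start = (8.7 − 0) / 8.7 = 1 km
Altitude = 1200 m + 1000 m = 2200 m

2.2 km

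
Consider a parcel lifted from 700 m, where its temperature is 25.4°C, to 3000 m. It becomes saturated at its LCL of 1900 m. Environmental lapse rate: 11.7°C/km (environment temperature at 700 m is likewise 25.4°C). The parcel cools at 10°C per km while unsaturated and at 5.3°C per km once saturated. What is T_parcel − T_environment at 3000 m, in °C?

Parcel:
  Dry to 1900 m: -10 × 1.2 km = -12°C, so T = 13.4°C.
  Saturated to 3000 m: -5.3 × 1.1 km = -5.83°C, so T = 7.57°C.
Environment:
  Environment to 3000 m: -11.7 × 2.3 km = -26.91°C, so T = -1.51°C.
T_parcel − T_env = 7.57 − (-1.51) = +9.08°C

+9.08°C (parcel warmer than environment)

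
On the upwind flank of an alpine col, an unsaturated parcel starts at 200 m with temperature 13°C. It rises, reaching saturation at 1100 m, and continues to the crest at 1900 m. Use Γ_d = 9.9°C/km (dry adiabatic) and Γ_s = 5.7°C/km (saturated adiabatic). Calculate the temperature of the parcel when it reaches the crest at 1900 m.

From 200 m to 1100 m (dry): cools by 9.9 × 0.9 = 8.91°C, giving 4.09°C.
From 1100 m to 1900 m (saturated): cools by 5.7 × 0.8 = 4.56°C, giving -0.47°C.

-0.47°C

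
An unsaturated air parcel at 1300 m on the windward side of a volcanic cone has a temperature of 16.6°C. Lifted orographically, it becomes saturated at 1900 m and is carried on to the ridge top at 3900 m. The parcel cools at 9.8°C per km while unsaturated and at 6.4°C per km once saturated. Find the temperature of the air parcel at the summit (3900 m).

-2.08°C

Dry to 1900 m: -9.8 × 0.6 km = -5.88°C, so T = 10.72°C.
Saturated to 3900 m: -6.4 × 2 km = -12.8°C, so T = -2.08°C.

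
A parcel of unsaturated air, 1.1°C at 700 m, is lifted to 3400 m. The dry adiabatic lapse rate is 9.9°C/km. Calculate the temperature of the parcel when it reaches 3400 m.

From 700 m to 3400 m (dry adiabatic): cools by 9.9 × 2.7 = 26.73°C, giving -25.63°C.

-25.63°C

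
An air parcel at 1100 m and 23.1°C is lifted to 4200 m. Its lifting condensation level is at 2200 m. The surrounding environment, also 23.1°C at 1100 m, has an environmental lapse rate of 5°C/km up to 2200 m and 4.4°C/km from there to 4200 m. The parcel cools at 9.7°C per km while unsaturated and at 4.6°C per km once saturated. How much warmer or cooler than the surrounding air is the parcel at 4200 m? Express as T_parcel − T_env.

-5.57°C (parcel cooler than environment)

Parcel:
  1100–2200 m, dry: Δz = 1.1 km ⇒ ΔT = -10.67°C; T = 12.43°C
  2200–4200 m, saturated: Δz = 2 km ⇒ ΔT = -9.2°C; T = 3.23°C
Environment:
  1100–2200 m, environment, lower layer: Δz = 1.1 km ⇒ ΔT = -5.5°C; T = 17.6°C
  2200–4200 m, environment, upper layer: Δz = 2 km ⇒ ΔT = -8.8°C; T = 8.8°C
T_parcel − T_env = 3.23 − 8.8 = -5.57°C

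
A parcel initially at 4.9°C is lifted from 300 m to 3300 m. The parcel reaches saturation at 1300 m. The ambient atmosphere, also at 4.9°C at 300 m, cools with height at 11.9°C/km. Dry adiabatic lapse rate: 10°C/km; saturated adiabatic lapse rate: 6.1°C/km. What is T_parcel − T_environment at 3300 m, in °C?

+13.5°C (parcel warmer than environment)

Parcel:
  300–1300 m, dry: Δz = 1 km ⇒ ΔT = -10°C; T = -5.1°C
  1300–3300 m, saturated: Δz = 2 km ⇒ ΔT = -12.2°C; T = -17.3°C
Environment:
  300–3300 m, environment: Δz = 3 km ⇒ ΔT = -35.7°C; T = -30.8°C
T_parcel − T_env = -17.3 − (-30.8) = +13.5°C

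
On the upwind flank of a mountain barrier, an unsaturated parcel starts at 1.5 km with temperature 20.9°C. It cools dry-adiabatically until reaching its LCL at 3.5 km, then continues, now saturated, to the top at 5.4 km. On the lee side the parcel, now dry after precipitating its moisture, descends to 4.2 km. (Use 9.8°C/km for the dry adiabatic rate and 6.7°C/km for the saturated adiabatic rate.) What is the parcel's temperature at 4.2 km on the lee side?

1500 → 3500 m (dry, 9.8°C/km): ΔT = -9.8 × 2 = -19.6°C → T = 1.3°C
3500 → 5400 m (saturated, 6.7°C/km): ΔT = -6.7 × 1.9 = -12.73°C → T = -11.43°C
5400 → 4200 m (dry descent, 9.8°C/km): ΔT = +9.8 × 1.2 = +11.76°C → T = 0.33°C

0.33°C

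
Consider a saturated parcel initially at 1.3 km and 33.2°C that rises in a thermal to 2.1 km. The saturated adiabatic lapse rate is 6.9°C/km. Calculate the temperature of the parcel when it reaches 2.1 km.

1300–2100 m, saturated adiabatic: Δz = 0.8 km ⇒ ΔT = -5.52°C; T = 27.68°C

27.68°C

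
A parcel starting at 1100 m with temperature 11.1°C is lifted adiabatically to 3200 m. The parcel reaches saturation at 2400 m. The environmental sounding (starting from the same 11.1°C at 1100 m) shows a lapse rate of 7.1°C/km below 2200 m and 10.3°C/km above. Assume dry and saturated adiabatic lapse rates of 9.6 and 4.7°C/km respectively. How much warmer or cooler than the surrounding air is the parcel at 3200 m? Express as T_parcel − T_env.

+1.87°C (parcel warmer than environment)

Parcel:
  1100–2400 m, dry: Δz = 1.3 km ⇒ ΔT = -12.48°C; T = -1.38°C
  2400–3200 m, saturated: Δz = 0.8 km ⇒ ΔT = -3.76°C; T = -5.14°C
Environment:
  1100–2200 m, environment, lower layer: Δz = 1.1 km ⇒ ΔT = -7.81°C; T = 3.29°C
  2200–3200 m, environment, upper layer: Δz = 1 km ⇒ ΔT = -10.3°C; T = -7.01°C
T_parcel − T_env = -5.14 − (-7.01) = +1.87°C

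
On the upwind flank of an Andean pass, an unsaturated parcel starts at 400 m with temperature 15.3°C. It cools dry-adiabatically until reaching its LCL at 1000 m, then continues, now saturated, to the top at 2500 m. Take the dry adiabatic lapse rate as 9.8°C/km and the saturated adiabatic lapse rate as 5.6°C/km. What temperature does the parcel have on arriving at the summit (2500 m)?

1.02°C

400 → 1000 m (dry, 9.8°C/km): ΔT = -9.8 × 0.6 = -5.88°C → T = 9.42°C
1000 → 2500 m (saturated, 5.6°C/km): ΔT = -5.6 × 1.5 = -8.4°C → T = 1.02°C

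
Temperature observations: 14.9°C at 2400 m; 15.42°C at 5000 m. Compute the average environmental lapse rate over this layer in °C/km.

-0.2°C/km

Γ = −ΔT/Δz = (14.9 − 15.42) / (5000 − 2400) m
  = -0.52°C / 2.6 km = -0.2°C/km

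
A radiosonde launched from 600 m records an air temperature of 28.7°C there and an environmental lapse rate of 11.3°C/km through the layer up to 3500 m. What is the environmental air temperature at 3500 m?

600 → 3500 m (environmental, 11.3°C/km): ΔT = -11.3 × 2.9 = -32.77°C → T = -4.07°C

-4.07°C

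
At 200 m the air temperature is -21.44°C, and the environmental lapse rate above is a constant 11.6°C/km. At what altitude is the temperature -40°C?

1800 m

Height above start = (-21.44 − (-40)) / 11.6 = 1.6 km
Altitude = 200 m + 1600 m = 1800 m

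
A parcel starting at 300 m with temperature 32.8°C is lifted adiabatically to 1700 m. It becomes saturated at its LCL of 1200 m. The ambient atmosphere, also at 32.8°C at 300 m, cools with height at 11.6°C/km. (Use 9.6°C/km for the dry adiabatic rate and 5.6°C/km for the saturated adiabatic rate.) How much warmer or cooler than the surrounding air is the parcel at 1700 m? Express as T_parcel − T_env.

+4.8°C (parcel warmer than environment)

Parcel:
  From 300 m to 1200 m (dry): cools by 9.6 × 0.9 = 8.64°C, giving 24.16°C.
  From 1200 m to 1700 m (saturated): cools by 5.6 × 0.5 = 2.8°C, giving 21.36°C.
Environment:
  From 300 m to 1700 m (environment): cools by 11.6 × 1.4 = 16.24°C, giving 16.56°C.
T_parcel − T_env = 21.36 − 16.56 = +4.8°C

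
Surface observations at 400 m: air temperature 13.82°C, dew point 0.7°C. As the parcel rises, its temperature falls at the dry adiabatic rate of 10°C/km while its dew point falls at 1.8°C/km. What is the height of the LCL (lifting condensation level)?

2000 m

T and T_d converge at 10 − 1.8 = 8.2°C per km
Height above start = (13.82 − 0.7) / 8.2 = 1.6 km
LCL altitude = 400 m + 1600 m = 2000 m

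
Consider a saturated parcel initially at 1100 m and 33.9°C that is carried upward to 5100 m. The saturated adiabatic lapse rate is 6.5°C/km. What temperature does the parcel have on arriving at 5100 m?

1100 → 5100 m (saturated adiabatic, 6.5°C/km): ΔT = -6.5 × 4 = -26°C → T = 7.9°C

7.9°C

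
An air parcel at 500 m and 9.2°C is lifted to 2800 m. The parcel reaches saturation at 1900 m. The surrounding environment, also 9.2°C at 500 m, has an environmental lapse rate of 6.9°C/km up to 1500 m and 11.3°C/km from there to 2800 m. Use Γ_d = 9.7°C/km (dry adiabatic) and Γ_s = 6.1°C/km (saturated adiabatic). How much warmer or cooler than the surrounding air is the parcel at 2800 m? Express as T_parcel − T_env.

Parcel:
  500–1900 m, dry: Δz = 1.4 km ⇒ ΔT = -13.58°C; T = -4.38°C
  1900–2800 m, saturated: Δz = 0.9 km ⇒ ΔT = -5.49°C; T = -9.87°C
Environment:
  500–1500 m, environment, lower layer: Δz = 1 km ⇒ ΔT = -6.9°C; T = 2.3°C
  1500–2800 m, environment, upper layer: Δz = 1.3 km ⇒ ΔT = -14.69°C; T = -12.39°C
T_parcel − T_env = -9.87 − (-12.39) = +2.52°C

+2.52°C (parcel warmer than environment)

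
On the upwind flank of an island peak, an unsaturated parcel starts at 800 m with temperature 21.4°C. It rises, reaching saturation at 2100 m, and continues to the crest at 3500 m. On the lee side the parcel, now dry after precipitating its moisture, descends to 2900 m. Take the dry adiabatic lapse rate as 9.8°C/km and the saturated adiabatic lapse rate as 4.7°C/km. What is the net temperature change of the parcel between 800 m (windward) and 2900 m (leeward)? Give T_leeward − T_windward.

-13.44°C

From 800 m to 2100 m (dry): cools by 9.8 × 1.3 = 12.74°C, giving 8.66°C.
From 2100 m to 3500 m (saturated): cools by 4.7 × 1.4 = 6.58°C, giving 2.08°C.
From 3500 m to 2900 m (dry descent): warms by 9.8 × 0.6 = 5.88°C, giving 7.96°C.
Net change vs windward start: 7.96 − 21.4 = -13.44°C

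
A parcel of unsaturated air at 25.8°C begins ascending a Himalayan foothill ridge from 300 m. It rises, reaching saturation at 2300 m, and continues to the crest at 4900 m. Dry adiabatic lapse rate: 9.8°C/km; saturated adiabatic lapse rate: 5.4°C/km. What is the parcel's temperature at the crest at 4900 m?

From 300 m to 2300 m (dry): cools by 9.8 × 2 = 19.6°C, giving 6.2°C.
From 2300 m to 4900 m (saturated): cools by 5.4 × 2.6 = 14.04°C, giving -7.84°C.

-7.84°C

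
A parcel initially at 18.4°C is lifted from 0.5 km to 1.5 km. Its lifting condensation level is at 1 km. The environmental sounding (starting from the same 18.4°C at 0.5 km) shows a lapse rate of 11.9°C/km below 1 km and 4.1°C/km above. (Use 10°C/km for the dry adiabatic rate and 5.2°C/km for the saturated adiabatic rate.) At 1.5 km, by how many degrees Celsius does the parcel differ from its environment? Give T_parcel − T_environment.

Parcel:
  500–1000 m, dry: Δz = 0.5 km ⇒ ΔT = -5°C; T = 13.4°C
  1000–1500 m, saturated: Δz = 0.5 km ⇒ ΔT = -2.6°C; T = 10.8°C
Environment:
  500–1000 m, environment, lower layer: Δz = 0.5 km ⇒ ΔT = -5.95°C; T = 12.45°C
  1000–1500 m, environment, upper layer: Δz = 0.5 km ⇒ ΔT = -2.05°C; T = 10.4°C
T_parcel − T_env = 10.8 − 10.4 = +0.4°C

+0.4°C (parcel warmer than environment)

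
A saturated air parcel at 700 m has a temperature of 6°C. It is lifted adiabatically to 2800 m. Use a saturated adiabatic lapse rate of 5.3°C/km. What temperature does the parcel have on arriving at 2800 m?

-5.13°C

From 700 m to 2800 m (saturated adiabatic): cools by 5.3 × 2.1 = 11.13°C, giving -5.13°C.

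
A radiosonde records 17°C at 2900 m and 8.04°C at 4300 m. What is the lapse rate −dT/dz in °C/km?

Γ = −ΔT/Δz = (17 − 8.04) / (4300 − 2900) m
  = 8.96°C / 1.4 km = 6.4°C/km

6.4°C/km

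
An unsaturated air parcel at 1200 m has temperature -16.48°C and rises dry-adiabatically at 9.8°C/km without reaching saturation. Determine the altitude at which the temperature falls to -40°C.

3600 m

Height above start = (-16.48 − (-40)) / 9.8 = 2.4 km
Altitude = 1200 m + 2400 m = 3600 m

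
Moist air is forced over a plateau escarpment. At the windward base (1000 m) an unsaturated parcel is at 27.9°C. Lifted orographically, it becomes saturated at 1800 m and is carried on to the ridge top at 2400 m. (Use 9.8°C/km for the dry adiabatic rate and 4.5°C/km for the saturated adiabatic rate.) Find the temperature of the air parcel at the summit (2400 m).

From 1000 m to 1800 m (dry): cools by 9.8 × 0.8 = 7.84°C, giving 20.06°C.
From 1800 m to 2400 m (saturated): cools by 4.5 × 0.6 = 2.7°C, giving 17.36°C.

17.36°C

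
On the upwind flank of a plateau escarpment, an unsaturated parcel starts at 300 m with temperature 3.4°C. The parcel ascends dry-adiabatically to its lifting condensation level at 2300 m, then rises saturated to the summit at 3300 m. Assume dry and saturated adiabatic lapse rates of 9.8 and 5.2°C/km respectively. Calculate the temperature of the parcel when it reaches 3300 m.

From 300 m to 2300 m (dry): cools by 9.8 × 2 = 19.6°C, giving -16.2°C.
From 2300 m to 3300 m (saturated): cools by 5.2 × 1 = 5.2°C, giving -21.4°C.

-21.4°C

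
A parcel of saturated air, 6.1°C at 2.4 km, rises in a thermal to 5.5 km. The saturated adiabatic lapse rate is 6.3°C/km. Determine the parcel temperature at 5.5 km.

-13.43°C

2400–5500 m, saturated adiabatic: Δz = 3.1 km ⇒ ΔT = -19.53°C; T = -13.43°C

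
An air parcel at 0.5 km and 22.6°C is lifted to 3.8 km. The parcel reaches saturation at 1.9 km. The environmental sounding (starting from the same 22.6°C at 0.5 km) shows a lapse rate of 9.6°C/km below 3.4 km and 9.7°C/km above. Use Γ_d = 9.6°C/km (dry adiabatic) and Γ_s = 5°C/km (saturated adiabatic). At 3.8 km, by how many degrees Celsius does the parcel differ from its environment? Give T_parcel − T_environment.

+8.78°C (parcel warmer than environment)

Parcel:
  500 → 1900 m (dry, 9.6°C/km): ΔT = -9.6 × 1.4 = -13.44°C → T = 9.16°C
  1900 → 3800 m (saturated, 5°C/km): ΔT = -5 × 1.9 = -9.5°C → T = -0.34°C
Environment:
  500 → 3400 m (environment, lower layer, 9.6°C/km): ΔT = -9.6 × 2.9 = -27.84°C → T = -5.24°C
  3400 → 3800 m (environment, upper layer, 9.7°C/km): ΔT = -9.7 × 0.4 = -3.88°C → T = -9.12°C
T_parcel − T_env = -0.34 − (-9.12) = +8.78°C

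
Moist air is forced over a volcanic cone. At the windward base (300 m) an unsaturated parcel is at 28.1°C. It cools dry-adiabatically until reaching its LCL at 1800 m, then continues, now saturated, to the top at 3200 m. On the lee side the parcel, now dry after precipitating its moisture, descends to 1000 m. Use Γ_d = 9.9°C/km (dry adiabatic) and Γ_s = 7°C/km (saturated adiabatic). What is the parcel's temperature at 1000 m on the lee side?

Dry to 1800 m: -9.9 × 1.5 km = -14.85°C, so T = 13.25°C.
Saturated to 3200 m: -7 × 1.4 km = -9.8°C, so T = 3.45°C.
Dry descent to 1000 m: +9.9 × 2.2 km = +21.78°C, so T = 25.23°C.

25.23°C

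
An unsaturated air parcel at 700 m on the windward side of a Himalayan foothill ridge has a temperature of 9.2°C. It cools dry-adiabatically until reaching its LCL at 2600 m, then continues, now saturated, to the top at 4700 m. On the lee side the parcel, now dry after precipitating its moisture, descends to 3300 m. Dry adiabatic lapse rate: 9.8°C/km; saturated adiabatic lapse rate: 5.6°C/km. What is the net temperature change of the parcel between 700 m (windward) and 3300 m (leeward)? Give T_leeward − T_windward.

-16.66°C

From 700 m to 2600 m (dry): cools by 9.8 × 1.9 = 18.62°C, giving -9.42°C.
From 2600 m to 4700 m (saturated): cools by 5.6 × 2.1 = 11.76°C, giving -21.18°C.
From 4700 m to 3300 m (dry descent): warms by 9.8 × 1.4 = 13.72°C, giving -7.46°C.
Net change vs windward start: -7.46 − 9.2 = -16.66°C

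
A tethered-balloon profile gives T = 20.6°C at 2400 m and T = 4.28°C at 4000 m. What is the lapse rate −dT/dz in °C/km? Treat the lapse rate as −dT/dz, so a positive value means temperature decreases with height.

Γ = −ΔT/Δz = (20.6 − 4.28) / (4000 − 2400) m
  = 16.32°C / 1.6 km = 10.2°C/km

10.2°C/km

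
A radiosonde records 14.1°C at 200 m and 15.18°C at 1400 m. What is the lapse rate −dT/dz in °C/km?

Γ = −ΔT/Δz = (14.1 − 15.18) / (1400 − 200) m
  = -1.08°C / 1.2 km = -0.9°C/km

-0.9°C/km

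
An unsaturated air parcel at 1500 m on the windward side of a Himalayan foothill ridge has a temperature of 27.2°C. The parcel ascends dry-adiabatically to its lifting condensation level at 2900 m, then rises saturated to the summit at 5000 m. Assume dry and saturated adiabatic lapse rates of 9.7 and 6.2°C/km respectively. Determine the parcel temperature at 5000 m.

0.6°C

From 1500 m to 2900 m (dry): cools by 9.7 × 1.4 = 13.58°C, giving 13.62°C.
From 2900 m to 5000 m (saturated): cools by 6.2 × 2.1 = 13.02°C, giving 0.6°C.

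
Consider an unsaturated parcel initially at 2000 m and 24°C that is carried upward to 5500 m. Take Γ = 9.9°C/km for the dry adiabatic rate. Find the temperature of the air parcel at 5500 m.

-10.65°C

From 2000 m to 5500 m (dry adiabatic): cools by 9.9 × 3.5 = 34.65°C, giving -10.65°C.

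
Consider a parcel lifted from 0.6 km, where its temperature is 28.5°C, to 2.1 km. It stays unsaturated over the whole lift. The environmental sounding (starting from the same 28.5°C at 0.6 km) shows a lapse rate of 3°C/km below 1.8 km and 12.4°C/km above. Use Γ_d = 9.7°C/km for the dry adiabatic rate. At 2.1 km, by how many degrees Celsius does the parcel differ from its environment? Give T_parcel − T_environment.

Parcel:
  From 600 m to 2100 m (dry): cools by 9.7 × 1.5 = 14.55°C, giving 13.95°C.
Environment:
  From 600 m to 1800 m (environment, lower layer): cools by 3 × 1.2 = 3.6°C, giving 24.9°C.
  From 1800 m to 2100 m (environment, upper layer): cools by 12.4 × 0.3 = 3.72°C, giving 21.18°C.
T_parcel − T_env = 13.95 − 21.18 = -7.23°C

-7.23°C (parcel cooler than environment)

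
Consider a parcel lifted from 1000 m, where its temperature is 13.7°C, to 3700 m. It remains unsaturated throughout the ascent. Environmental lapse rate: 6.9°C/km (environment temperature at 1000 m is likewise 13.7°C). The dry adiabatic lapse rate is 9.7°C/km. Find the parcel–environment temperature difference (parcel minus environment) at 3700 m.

-7.56°C (parcel cooler than environment)

Parcel:
  Dry to 3700 m: -9.7 × 2.7 km = -26.19°C, so T = -12.49°C.
Environment:
  Environment to 3700 m: -6.9 × 2.7 km = -18.63°C, so T = -4.93°C.
T_parcel − T_env = -12.49 − (-4.93) = -7.56°C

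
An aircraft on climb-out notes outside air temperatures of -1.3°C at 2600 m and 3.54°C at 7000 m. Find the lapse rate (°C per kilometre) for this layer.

Γ = −ΔT/Δz = (-1.3 − 3.54) / (7000 − 2600) m
  = -4.84°C / 4.4 km = -1.1°C/km

-1.1°C/km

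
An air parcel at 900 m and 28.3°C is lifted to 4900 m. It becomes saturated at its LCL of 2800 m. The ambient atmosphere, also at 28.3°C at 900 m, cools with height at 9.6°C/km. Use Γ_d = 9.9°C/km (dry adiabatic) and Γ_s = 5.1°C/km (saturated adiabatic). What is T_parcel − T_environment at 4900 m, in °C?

Parcel:
  From 900 m to 2800 m (dry): cools by 9.9 × 1.9 = 18.81°C, giving 9.49°C.
  From 2800 m to 4900 m (saturated): cools by 5.1 × 2.1 = 10.71°C, giving -1.22°C.
Environment:
  From 900 m to 4900 m (environment): cools by 9.6 × 4 = 38.4°C, giving -10.1°C.
T_parcel − T_env = -1.22 − (-10.1) = +8.88°C

+8.88°C (parcel warmer than environment)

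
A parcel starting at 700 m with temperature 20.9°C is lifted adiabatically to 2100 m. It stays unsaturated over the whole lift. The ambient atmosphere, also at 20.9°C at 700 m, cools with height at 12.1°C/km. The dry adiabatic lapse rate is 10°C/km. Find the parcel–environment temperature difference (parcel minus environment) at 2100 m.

Parcel:
  700–2100 m, dry: Δz = 1.4 km ⇒ ΔT = -14°C; T = 6.9°C
Environment:
  700–2100 m, environment: Δz = 1.4 km ⇒ ΔT = -16.94°C; T = 3.96°C
T_parcel − T_env = 6.9 − 3.96 = +2.94°C

+2.94°C (parcel warmer than environment)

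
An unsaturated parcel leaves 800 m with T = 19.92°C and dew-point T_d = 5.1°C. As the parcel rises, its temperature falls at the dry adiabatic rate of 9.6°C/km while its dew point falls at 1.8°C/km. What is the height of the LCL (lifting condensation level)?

2700 m

T and T_d converge at 9.6 − 1.8 = 7.8°C per km
Height above start = (19.92 − 5.1) / 7.8 = 1.9 km
LCL altitude = 800 m + 1900 m = 2700 m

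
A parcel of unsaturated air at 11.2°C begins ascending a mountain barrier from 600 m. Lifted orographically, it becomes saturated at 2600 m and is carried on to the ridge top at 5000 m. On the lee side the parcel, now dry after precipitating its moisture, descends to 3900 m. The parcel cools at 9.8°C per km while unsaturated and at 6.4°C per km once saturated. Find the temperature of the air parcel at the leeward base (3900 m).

-12.98°C

From 600 m to 2600 m (dry): cools by 9.8 × 2 = 19.6°C, giving -8.4°C.
From 2600 m to 5000 m (saturated): cools by 6.4 × 2.4 = 15.36°C, giving -23.76°C.
From 5000 m to 3900 m (dry descent): warms by 9.8 × 1.1 = 10.78°C, giving -12.98°C.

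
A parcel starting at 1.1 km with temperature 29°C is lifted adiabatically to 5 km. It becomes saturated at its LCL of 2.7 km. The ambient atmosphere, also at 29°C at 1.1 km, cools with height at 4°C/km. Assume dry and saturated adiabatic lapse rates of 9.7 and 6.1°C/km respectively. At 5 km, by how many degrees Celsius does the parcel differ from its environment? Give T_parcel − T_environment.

Parcel:
  Dry to 2700 m: -9.7 × 1.6 km = -15.52°C, so T = 13.48°C.
  Saturated to 5000 m: -6.1 × 2.3 km = -14.03°C, so T = -0.55°C.
Environment:
  Environment to 5000 m: -4 × 3.9 km = -15.6°C, so T = 13.4°C.
T_parcel − T_env = -0.55 − 13.4 = -13.95°C

-13.95°C (parcel cooler than environment)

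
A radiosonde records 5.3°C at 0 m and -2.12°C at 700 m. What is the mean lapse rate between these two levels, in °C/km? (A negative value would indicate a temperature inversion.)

10.6°C/km

Γ = −ΔT/Δz = (5.3 − (-2.12)) / (700 − 0) m
  = 7.42°C / 0.7 km = 10.6°C/km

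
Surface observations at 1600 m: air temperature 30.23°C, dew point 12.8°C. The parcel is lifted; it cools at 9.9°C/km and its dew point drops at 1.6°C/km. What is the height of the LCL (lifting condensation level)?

T and T_d converge at 9.9 − 1.6 = 8.3°C per km
Height above start = (30.23 − 12.8) / 8.3 = 2.1 km
LCL altitude = 1600 m + 2100 m = 3700 m

3700 m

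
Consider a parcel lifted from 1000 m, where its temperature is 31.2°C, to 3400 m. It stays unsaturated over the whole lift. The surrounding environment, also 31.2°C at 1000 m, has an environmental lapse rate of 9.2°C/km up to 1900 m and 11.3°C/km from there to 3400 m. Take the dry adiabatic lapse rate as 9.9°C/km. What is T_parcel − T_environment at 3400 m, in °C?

Parcel:
  1000 → 3400 m (dry, 9.9°C/km): ΔT = -9.9 × 2.4 = -23.76°C → T = 7.44°C
Environment:
  1000 → 1900 m (environment, lower layer, 9.2°C/km): ΔT = -9.2 × 0.9 = -8.28°C → T = 22.92°C
  1900 → 3400 m (environment, upper layer, 11.3°C/km): ΔT = -11.3 × 1.5 = -16.95°C → T = 5.97°C
T_parcel − T_env = 7.44 − 5.97 = +1.47°C

+1.47°C (parcel warmer than environment)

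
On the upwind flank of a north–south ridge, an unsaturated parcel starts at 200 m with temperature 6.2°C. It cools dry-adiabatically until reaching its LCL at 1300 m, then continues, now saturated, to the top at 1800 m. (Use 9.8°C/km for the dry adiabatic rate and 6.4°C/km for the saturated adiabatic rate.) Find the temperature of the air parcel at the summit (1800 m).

-7.78°C

Dry to 1300 m: -9.8 × 1.1 km = -10.78°C, so T = -4.58°C.
Saturated to 1800 m: -6.4 × 0.5 km = -3.2°C, so T = -7.78°C.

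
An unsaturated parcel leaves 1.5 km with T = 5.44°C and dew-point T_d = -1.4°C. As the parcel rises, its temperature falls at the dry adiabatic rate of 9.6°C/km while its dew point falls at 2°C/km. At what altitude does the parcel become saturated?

2.4 km

T and T_d converge at 9.6 − 2 = 7.6°C per km
Height above start = (5.44 − (-1.4)) / 7.6 = 0.9 km
LCL altitude = 1500 m + 900 m = 2400 m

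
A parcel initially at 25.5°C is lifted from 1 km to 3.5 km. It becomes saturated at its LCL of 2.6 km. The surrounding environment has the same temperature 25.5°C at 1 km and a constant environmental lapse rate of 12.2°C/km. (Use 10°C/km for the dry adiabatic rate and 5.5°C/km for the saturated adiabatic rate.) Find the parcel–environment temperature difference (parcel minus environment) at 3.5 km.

Parcel:
  Dry to 2600 m: -10 × 1.6 km = -16°C, so T = 9.5°C.
  Saturated to 3500 m: -5.5 × 0.9 km = -4.95°C, so T = 4.55°C.
Environment:
  Environment to 3500 m: -12.2 × 2.5 km = -30.5°C, so T = -5°C.
T_parcel − T_env = 4.55 − (-5) = +9.55°C

+9.55°C (parcel warmer than environment)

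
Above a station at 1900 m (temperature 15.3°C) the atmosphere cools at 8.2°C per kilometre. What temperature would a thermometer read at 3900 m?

-1.1°C

1900 → 3900 m (environmental, 8.2°C/km): ΔT = -8.2 × 2 = -16.4°C → T = -1.1°C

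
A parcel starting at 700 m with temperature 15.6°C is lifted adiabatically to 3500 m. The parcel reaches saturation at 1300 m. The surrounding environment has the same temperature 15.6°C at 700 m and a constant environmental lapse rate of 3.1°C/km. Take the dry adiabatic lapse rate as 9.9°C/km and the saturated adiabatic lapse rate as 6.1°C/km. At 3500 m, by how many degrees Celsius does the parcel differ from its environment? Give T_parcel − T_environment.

-10.68°C (parcel cooler than environment)

Parcel:
  700–1300 m, dry: Δz = 0.6 km ⇒ ΔT = -5.94°C; T = 9.66°C
  1300–3500 m, saturated: Δz = 2.2 km ⇒ ΔT = -13.42°C; T = -3.76°C
Environment:
  700–3500 m, environment: Δz = 2.8 km ⇒ ΔT = -8.68°C; T = 6.92°C
T_parcel − T_env = -3.76 − 6.92 = -10.68°C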